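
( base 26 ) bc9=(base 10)7757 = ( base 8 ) 17115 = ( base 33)742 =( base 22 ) g0d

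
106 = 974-868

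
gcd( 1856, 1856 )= 1856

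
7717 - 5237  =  2480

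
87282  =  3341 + 83941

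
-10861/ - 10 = 1086 + 1/10 = 1086.10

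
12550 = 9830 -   -  2720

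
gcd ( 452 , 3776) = 4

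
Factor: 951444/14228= 237861/3557 = 3^2 * 13^1*19^1 *107^1*3557^(  -  1)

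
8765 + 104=8869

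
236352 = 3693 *64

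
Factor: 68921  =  41^3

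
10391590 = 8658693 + 1732897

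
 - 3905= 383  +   - 4288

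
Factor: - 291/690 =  -2^ ( - 1)*5^( -1 )*23^( - 1)*97^1 = - 97/230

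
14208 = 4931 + 9277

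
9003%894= 63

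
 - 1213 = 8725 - 9938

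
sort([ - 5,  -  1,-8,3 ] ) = [  -  8,  -  5, - 1,3]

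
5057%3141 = 1916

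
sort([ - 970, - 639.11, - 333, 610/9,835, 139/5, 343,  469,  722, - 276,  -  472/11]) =[- 970 , - 639.11, -333, - 276, -472/11, 139/5, 610/9, 343, 469,722,835 ] 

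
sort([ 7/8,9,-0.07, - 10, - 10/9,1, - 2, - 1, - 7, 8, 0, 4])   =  [ - 10,-7, - 2, - 10/9, - 1,  -  0.07,  0,7/8,1,4,8,  9 ] 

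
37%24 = 13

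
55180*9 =496620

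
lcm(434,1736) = 1736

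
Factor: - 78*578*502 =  - 22632168 = - 2^3*3^1*13^1 * 17^2*251^1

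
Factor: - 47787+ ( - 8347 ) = -56134  =  - 2^1*13^1*17^1*127^1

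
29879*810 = 24201990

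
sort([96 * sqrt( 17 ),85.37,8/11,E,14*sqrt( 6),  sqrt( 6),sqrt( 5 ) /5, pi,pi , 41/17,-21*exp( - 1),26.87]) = [ - 21*exp(-1),sqrt (5 ) /5,8/11,  41/17,sqrt (6),E,pi, pi , 26.87,14 * sqrt(6), 85.37,  96 * sqrt(17)]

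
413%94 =37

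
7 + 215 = 222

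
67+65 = 132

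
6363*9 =57267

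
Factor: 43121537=17^1* 2536561^1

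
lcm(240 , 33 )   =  2640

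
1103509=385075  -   - 718434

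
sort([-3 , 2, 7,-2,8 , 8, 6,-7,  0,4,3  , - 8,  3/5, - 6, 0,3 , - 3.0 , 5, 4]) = [ - 8,  -  7, - 6,-3, - 3.0, - 2, 0, 0, 3/5,2, 3, 3 , 4, 4,5, 6, 7, 8, 8]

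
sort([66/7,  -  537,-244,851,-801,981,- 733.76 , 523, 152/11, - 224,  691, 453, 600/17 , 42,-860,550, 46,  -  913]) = [-913, -860  ,-801, - 733.76, -537,-244, - 224, 66/7,152/11,600/17, 42,46,453 , 523,550, 691,  851, 981]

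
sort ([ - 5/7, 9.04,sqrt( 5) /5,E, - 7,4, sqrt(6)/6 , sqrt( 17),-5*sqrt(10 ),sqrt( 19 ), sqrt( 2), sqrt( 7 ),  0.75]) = [ - 5 *sqrt( 10 ),  -  7,  -  5/7,sqrt(6)/6,  sqrt(5)/5,0.75,sqrt(2),sqrt( 7 ),E, 4, sqrt( 17) , sqrt( 19 ),9.04] 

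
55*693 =38115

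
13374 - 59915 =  - 46541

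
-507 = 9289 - 9796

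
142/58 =2+13/29 = 2.45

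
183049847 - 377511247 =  - 194461400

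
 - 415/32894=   -  1+32479/32894= -0.01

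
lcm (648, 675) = 16200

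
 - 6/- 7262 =3/3631= 0.00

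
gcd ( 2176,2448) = 272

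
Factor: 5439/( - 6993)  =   - 3^ (- 2 )*7^1 = - 7/9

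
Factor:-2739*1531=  - 4193409 = -3^1*11^1*83^1*1531^1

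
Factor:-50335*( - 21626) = 2^1 * 5^1 * 11^1* 983^1 * 10067^1 = 1088544710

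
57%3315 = 57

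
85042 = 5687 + 79355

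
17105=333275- 316170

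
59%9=5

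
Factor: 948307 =59^1 * 16073^1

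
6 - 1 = 5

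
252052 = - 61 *(- 4132)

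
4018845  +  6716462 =10735307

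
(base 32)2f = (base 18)47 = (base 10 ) 79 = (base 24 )37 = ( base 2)1001111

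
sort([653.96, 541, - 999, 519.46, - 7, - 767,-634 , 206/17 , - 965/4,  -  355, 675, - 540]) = [ - 999, - 767, - 634,-540, -355, -965/4,-7,206/17,519.46,541 , 653.96,675]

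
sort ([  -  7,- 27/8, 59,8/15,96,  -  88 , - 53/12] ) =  [-88, - 7,-53/12, - 27/8,8/15, 59 , 96]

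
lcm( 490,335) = 32830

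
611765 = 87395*7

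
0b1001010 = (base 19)3H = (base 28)2i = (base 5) 244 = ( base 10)74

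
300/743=300/743 = 0.40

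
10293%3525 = 3243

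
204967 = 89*2303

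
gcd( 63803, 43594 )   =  1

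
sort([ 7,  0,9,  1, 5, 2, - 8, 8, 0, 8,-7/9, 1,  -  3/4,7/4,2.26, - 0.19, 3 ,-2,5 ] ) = [ - 8, - 2,- 7/9, - 3/4, - 0.19,0, 0,  1,1, 7/4,2, 2.26,3, 5, 5,  7,8,8, 9] 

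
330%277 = 53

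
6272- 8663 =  -2391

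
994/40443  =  994/40443 = 0.02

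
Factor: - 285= - 3^1*5^1*  19^1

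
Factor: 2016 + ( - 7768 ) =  - 2^3*719^1   =  - 5752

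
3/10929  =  1/3643 = 0.00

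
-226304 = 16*( - 14144)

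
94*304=28576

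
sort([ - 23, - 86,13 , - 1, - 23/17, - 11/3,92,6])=[ - 86, - 23 , -11/3, - 23/17, - 1,6 , 13,92]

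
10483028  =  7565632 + 2917396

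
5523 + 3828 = 9351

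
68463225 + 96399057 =164862282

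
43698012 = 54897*796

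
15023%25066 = 15023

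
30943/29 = 1067 = 1067.00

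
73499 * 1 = 73499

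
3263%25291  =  3263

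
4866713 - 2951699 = 1915014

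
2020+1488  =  3508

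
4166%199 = 186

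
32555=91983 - 59428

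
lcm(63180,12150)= 315900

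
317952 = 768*414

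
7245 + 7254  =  14499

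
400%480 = 400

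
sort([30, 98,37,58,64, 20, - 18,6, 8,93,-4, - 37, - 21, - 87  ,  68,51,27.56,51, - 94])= [ - 94, - 87, -37, - 21 , - 18, - 4,6,8,20,27.56, 30,37 , 51,51,58,64, 68,93,98]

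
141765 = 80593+61172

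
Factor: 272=2^4*17^1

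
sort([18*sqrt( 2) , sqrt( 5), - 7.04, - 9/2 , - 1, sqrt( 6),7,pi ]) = [ - 7.04, - 9/2, - 1 , sqrt ( 5),sqrt( 6 ), pi, 7,18*  sqrt(2) ]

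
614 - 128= 486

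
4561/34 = 134 + 5/34 = 134.15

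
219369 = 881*249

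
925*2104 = 1946200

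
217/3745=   31/535= 0.06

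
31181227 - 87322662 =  - 56141435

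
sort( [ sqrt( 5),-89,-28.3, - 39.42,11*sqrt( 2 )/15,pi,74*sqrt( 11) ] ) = [-89, - 39.42,-28.3,11 * sqrt( 2)/15,sqrt(5),pi,74*sqrt( 11 )] 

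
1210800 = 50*24216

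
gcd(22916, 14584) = 4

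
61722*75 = 4629150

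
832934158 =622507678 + 210426480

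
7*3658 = 25606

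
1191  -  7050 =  - 5859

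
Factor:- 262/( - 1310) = 5^( - 1 ) = 1/5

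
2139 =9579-7440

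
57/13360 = 57/13360 = 0.00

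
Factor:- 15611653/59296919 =  -  11^(-1 )*569^1*27437^1 *5390629^( - 1 ) 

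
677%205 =62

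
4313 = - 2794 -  - 7107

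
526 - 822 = -296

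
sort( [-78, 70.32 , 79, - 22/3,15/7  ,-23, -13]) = [-78, - 23, - 13,-22/3, 15/7, 70.32,79 ]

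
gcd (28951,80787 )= 1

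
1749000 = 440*3975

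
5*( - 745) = - 3725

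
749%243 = 20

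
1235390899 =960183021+275207878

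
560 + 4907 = 5467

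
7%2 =1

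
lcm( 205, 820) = 820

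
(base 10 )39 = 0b100111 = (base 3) 1110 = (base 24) 1F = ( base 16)27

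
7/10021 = 7/10021 = 0.00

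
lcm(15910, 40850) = 1511450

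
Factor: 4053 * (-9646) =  - 2^1*  3^1*7^2*13^1*53^1* 193^1 = - 39095238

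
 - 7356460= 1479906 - 8836366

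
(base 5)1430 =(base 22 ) AK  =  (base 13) 156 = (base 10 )240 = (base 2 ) 11110000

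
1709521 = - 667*( - 2563 )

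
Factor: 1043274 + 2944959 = 3^2*19^1*83^1*281^1 = 3988233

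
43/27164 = 43/27164 = 0.00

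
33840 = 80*423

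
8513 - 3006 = 5507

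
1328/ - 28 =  - 332/7 = - 47.43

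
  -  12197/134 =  - 92 + 131/134 = - 91.02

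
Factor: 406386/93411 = 422/97 = 2^1  *  97^(-1) * 211^1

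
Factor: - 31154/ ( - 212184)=2^ (-2)*3^( - 2)*7^(  -  1)*37^1  =  37/252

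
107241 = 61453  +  45788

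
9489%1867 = 154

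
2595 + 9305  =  11900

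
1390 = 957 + 433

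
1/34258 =1/34258 = 0.00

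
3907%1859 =189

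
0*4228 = 0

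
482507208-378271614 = 104235594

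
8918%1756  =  138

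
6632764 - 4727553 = 1905211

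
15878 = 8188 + 7690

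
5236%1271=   152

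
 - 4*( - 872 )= 3488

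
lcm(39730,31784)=158920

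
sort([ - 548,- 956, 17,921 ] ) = [ - 956, - 548,17,921] 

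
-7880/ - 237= 33 + 59/237 = 33.25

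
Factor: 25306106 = 2^1*7^1*31^1*58309^1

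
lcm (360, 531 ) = 21240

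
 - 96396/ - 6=16066  +  0/1 =16066.00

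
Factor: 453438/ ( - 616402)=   -  3^6*991^(-1) = - 729/991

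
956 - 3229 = -2273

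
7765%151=64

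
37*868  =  32116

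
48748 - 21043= 27705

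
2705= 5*541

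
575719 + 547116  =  1122835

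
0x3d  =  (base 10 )61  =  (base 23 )2f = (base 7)115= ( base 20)31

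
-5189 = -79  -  5110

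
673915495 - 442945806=230969689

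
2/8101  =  2/8101  =  0.00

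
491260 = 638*770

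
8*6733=53864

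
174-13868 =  - 13694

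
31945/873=31945/873 = 36.59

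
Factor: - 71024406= - 2^1*3^1*571^1* 20731^1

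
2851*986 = 2811086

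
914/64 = 14 + 9/32  =  14.28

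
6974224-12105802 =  - 5131578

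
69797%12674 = 6427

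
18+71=89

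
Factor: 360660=2^2*3^1*5^1 * 6011^1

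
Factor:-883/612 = -2^ ( - 2 )*3^ ( - 2 )*17^(-1)*883^1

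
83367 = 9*9263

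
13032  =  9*1448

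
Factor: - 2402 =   -  2^1*1201^1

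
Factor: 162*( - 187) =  - 30294= - 2^1*3^4 *11^1*17^1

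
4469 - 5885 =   -  1416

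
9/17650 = 9/17650 = 0.00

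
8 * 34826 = 278608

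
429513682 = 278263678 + 151250004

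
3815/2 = 1907+1/2 = 1907.50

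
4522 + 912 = 5434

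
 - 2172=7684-9856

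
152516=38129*4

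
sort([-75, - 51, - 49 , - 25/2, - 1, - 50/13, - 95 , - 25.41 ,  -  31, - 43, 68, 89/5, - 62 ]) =[  -  95,-75, - 62, - 51, - 49, - 43, - 31,  -  25.41, - 25/2, - 50/13, - 1, 89/5, 68 ]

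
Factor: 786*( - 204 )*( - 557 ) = 2^3 * 3^2*17^1 *131^1*557^1=89311608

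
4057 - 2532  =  1525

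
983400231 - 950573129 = 32827102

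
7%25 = 7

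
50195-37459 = 12736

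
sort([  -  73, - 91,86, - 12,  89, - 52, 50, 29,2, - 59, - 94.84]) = [-94.84, - 91, - 73, - 59, - 52, - 12, 2, 29, 50,86 , 89]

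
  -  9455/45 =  - 211 + 8/9 =-210.11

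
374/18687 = 374/18687 = 0.02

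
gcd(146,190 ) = 2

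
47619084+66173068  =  113792152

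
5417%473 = 214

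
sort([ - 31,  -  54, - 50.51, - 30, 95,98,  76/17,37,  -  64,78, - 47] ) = [- 64,-54, - 50.51,-47,-31, - 30, 76/17,  37, 78,95,98]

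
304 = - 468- - 772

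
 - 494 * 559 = - 276146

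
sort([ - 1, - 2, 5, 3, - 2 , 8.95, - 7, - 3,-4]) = [  -  7,- 4, - 3,-2, - 2, - 1, 3, 5,8.95]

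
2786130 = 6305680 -3519550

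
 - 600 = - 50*12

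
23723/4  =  5930+3/4 = 5930.75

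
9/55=9/55 = 0.16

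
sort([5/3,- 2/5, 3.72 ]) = [ - 2/5, 5/3, 3.72 ] 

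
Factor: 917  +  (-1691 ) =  - 2^1*3^2*43^1 = - 774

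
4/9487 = 4/9487= 0.00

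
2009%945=119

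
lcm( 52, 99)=5148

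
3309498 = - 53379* ( - 62)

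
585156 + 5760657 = 6345813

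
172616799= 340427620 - 167810821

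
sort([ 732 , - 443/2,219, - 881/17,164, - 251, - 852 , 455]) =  [ - 852, -251, - 443/2, - 881/17,164,  219, 455,732]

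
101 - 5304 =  - 5203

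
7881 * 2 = 15762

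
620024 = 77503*8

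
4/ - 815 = - 1  +  811/815 = - 0.00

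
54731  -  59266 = -4535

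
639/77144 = 639/77144 = 0.01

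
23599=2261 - - 21338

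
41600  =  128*325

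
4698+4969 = 9667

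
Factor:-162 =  - 2^1*3^4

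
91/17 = 91/17 = 5.35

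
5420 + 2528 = 7948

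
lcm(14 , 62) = 434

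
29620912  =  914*32408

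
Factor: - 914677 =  - 37^1*59^1 * 419^1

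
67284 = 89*756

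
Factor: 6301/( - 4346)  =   - 2^( - 1 )*41^(  -  1 )*53^( - 1)*6301^1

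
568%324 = 244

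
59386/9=6598 + 4/9=6598.44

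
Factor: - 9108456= -2^3 * 3^1*7^1*54217^1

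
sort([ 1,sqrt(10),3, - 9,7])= [-9,1,3,sqrt(10 ),7]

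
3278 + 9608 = 12886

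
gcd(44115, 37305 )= 15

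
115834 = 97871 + 17963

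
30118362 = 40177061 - 10058699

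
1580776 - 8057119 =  - 6476343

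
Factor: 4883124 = 2^2*3^1*503^1*809^1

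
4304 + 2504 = 6808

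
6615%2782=1051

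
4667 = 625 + 4042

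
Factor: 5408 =2^5*13^2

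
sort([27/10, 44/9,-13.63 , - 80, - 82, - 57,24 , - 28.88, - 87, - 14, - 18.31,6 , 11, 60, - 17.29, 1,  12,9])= [- 87 ,-82, - 80,-57, - 28.88, - 18.31, -17.29 , - 14, -13.63 , 1 , 27/10, 44/9 , 6,9,11, 12, 24, 60] 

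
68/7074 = 34/3537 = 0.01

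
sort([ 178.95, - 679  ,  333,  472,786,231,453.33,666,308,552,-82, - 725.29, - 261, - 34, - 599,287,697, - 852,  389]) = [ - 852,-725.29, - 679,-599, - 261,-82, - 34,178.95,231,  287, 308,333,389,453.33,472,552, 666,  697, 786 ] 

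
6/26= 3/13= 0.23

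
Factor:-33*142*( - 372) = 1743192 = 2^3*3^2*11^1*31^1*71^1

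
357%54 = 33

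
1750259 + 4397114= 6147373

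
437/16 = 437/16 = 27.31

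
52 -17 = 35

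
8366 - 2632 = 5734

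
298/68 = 4 + 13/34 = 4.38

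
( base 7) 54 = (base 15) 29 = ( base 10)39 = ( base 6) 103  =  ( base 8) 47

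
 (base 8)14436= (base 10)6430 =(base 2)1100100011110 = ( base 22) D66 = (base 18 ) 11f4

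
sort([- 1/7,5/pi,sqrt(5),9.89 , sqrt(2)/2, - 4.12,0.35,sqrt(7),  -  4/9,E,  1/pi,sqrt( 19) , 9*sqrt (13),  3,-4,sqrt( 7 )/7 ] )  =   [ - 4.12, - 4, - 4/9, - 1/7,1/pi, 0.35,sqrt(7 ) /7,sqrt(2 )/2,5/pi,sqrt(5),sqrt( 7), E,  3,sqrt(19),9.89, 9*sqrt( 13)]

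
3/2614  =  3/2614 = 0.00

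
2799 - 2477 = 322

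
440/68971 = 440/68971=   0.01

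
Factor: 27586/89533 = 2^1*13^1*1061^1*89533^( - 1)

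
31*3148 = 97588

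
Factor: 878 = 2^1*439^1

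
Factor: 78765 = 3^1*5^1*59^1*89^1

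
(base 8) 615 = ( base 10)397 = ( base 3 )112201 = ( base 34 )BN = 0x18D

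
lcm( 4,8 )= 8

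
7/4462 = 7/4462 = 0.00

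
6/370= 3/185= 0.02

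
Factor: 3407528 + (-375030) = 2^1 * 7^1*216607^1 = 3032498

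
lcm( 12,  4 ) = 12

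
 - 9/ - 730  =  9/730 =0.01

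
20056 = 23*872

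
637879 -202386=435493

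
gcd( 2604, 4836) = 372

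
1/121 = 1/121 = 0.01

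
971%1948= 971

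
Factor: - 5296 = -2^4*331^1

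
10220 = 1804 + 8416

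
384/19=20 + 4/19 = 20.21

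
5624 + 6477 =12101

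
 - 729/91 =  - 9+90/91  =  - 8.01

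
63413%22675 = 18063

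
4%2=0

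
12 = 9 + 3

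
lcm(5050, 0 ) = 0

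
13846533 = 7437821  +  6408712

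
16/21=16/21= 0.76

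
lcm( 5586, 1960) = 111720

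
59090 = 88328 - 29238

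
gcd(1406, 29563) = 37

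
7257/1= 7257= 7257.00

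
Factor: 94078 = 2^1*17^1*2767^1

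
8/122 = 4/61 = 0.07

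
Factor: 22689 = 3^2 * 2521^1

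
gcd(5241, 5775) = 3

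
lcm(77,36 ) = 2772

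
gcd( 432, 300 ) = 12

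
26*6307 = 163982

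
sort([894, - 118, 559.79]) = [ - 118, 559.79, 894]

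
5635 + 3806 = 9441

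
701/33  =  701/33 =21.24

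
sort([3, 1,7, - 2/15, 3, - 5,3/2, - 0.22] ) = [ - 5,  -  0.22, - 2/15,1,3/2, 3,3,7 ] 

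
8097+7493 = 15590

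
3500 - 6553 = -3053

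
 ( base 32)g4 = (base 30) H6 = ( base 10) 516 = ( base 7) 1335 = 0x204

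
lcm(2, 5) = 10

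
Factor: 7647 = 3^1*2549^1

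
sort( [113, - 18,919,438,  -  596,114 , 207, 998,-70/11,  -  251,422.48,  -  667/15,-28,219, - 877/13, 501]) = [ - 596, - 251 , - 877/13, - 667/15,-28, - 18,  -  70/11, 113,114, 207 , 219, 422.48 , 438,  501 , 919, 998] 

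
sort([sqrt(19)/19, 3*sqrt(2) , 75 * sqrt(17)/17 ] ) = [ sqrt(19) /19, 3 * sqrt( 2 ), 75*sqrt ( 17) /17 ]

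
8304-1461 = 6843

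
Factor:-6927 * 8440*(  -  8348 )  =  488056470240 = 2^5*3^1*5^1*211^1*2087^1*2309^1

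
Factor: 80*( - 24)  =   - 1920 = - 2^7*3^1*5^1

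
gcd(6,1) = 1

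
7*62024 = 434168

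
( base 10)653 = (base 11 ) 544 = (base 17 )247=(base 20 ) 1cd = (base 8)1215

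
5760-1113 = 4647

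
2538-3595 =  -1057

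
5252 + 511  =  5763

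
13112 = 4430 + 8682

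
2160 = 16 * 135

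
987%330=327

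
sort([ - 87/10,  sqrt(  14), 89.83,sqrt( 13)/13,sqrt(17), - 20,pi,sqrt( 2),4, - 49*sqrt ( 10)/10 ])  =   [ - 20, - 49*sqrt( 10)/10, - 87/10, sqrt( 13) /13 , sqrt( 2) , pi,sqrt ( 14),4,  sqrt( 17), 89.83]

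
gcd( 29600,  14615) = 185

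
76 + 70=146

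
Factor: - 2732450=-2^1 * 5^2* 7^1 * 37^1*211^1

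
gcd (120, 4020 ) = 60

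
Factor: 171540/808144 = 2^(  -  2)*3^2*5^1*53^ ( - 1) = 45/212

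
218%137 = 81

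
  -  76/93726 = -38/46863 = -0.00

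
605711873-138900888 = 466810985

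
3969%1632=705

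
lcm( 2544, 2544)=2544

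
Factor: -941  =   - 941^1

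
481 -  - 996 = 1477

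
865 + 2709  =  3574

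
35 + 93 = 128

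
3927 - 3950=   -  23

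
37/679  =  37/679  =  0.05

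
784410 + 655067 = 1439477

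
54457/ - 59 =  - 923/1 = - 923.00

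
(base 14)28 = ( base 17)22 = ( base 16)24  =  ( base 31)15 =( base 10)36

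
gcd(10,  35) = 5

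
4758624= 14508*328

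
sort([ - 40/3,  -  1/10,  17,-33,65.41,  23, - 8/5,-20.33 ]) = [- 33, - 20.33, - 40/3,  -  8/5, -1/10, 17,23,65.41]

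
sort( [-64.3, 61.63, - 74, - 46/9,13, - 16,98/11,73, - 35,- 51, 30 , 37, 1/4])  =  [ - 74, - 64.3, - 51, - 35,  -  16, - 46/9, 1/4,98/11,13, 30,37,61.63,73] 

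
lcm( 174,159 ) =9222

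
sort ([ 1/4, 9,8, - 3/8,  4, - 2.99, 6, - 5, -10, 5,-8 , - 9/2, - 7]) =[-10, - 8, - 7,-5, - 9/2, - 2.99,-3/8,1/4,  4,  5, 6,  8, 9 ] 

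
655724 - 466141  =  189583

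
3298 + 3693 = 6991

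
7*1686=11802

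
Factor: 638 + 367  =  1005= 3^1*5^1  *67^1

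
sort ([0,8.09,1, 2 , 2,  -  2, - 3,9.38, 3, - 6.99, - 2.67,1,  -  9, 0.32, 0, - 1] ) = [  -  9,  -  6.99,-3, - 2.67, - 2,-1, 0 , 0,0.32,1,1,  2, 2 , 3, 8.09,  9.38 ]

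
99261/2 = 99261/2 = 49630.50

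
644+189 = 833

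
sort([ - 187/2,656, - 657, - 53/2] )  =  [ - 657 , - 187/2,-53/2,656] 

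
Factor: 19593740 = 2^2*5^1*137^1*7151^1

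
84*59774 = 5021016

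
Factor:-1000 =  - 2^3 * 5^3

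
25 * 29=725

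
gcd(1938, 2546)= 38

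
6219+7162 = 13381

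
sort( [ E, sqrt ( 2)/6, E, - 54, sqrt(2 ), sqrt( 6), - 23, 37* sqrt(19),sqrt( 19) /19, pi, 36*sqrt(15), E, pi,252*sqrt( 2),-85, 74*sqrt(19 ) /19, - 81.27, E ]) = [-85, -81.27,-54,-23, sqrt(19 ) /19, sqrt( 2 )/6 , sqrt(2 ), sqrt( 6),E, E,  E , E,pi, pi, 74*sqrt( 19 )/19 , 36 * sqrt(15 ),  37 *sqrt ( 19 ),252 * sqrt(2)]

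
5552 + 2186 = 7738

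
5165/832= 6 + 173/832= 6.21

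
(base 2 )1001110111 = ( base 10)631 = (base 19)1E4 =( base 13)397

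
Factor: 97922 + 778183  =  3^2 * 5^1 * 19469^1 = 876105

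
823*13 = 10699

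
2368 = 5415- 3047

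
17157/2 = 8578 + 1/2 = 8578.50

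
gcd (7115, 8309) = 1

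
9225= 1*9225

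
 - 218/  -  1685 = 218/1685 = 0.13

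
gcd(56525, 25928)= 7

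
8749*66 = 577434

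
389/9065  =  389/9065 = 0.04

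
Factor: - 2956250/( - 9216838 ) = 5^5 * 11^1 *29^( - 1 )*43^1  *  367^( - 1)*433^(  -  1) = 1478125/4608419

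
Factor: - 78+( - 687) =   -  3^2*5^1*17^1 = - 765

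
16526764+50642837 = 67169601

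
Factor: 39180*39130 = 2^3 * 3^1*5^2 *7^1 * 13^1*43^1*653^1 = 1533113400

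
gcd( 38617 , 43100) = 1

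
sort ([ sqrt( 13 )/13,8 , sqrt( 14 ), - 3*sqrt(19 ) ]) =[ - 3*sqrt(19),sqrt(13 ) /13,sqrt( 14 ), 8 ] 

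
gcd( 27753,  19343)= 841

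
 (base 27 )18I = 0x3C3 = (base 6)4243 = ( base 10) 963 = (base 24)1g3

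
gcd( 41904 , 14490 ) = 18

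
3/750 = 1/250 = 0.00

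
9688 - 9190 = 498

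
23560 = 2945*8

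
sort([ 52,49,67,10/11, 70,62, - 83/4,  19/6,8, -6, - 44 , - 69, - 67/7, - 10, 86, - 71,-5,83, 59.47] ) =[  -  71, - 69, - 44,- 83/4,-10, - 67/7, - 6 , - 5,10/11,19/6,8,49 , 52,59.47, 62 , 67,70, 83,86]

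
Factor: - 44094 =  - 2^1*3^1*7349^1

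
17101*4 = 68404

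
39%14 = 11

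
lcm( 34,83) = 2822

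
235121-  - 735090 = 970211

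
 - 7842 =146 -7988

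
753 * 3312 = 2493936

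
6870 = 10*687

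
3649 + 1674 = 5323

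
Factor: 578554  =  2^1*59^1*4903^1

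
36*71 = 2556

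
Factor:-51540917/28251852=  -  2^ (-2 )*3^ ( -1 ) * 29^1*107^(-1)*457^1*3889^1*22003^(  -  1)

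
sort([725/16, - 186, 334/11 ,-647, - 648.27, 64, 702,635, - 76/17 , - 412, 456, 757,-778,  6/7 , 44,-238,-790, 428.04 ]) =[ - 790,-778,-648.27  ,-647,- 412, - 238, - 186 ,-76/17,6/7, 334/11, 44, 725/16, 64, 428.04, 456,635,702, 757 ] 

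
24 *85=2040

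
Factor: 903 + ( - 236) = 23^1 * 29^1 = 667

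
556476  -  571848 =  - 15372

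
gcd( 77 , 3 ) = 1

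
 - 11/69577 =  - 1 + 69566/69577 = - 0.00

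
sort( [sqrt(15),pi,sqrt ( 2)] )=[ sqrt(2),pi,  sqrt ( 15 ) ]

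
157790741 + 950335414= 1108126155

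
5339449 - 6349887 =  - 1010438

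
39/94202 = 39/94202  =  0.00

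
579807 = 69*8403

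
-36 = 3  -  39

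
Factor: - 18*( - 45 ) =810 = 2^1*3^4*5^1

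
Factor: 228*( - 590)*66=  -  2^4*3^2 * 5^1*11^1*19^1*59^1= - 8878320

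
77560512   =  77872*996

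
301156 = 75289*4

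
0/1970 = 0 =0.00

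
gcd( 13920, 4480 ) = 160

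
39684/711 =55 +193/237  =  55.81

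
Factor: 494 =2^1*13^1*19^1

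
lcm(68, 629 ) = 2516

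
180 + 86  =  266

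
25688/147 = 25688/147 = 174.75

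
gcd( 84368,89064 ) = 8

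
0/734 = 0=0.00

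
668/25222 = 334/12611 = 0.03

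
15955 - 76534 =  - 60579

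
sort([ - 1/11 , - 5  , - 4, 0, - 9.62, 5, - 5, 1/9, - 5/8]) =[ - 9.62, - 5,-5, - 4, - 5/8,  -  1/11, 0, 1/9,5 ] 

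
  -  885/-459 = 295/153 = 1.93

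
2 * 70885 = 141770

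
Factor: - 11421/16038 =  - 2^( - 1 )*3^(-1)*11^( - 1)*47^1 = - 47/66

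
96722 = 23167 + 73555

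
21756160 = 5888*3695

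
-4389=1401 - 5790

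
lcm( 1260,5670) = 11340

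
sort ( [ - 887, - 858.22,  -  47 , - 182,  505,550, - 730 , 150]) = [ - 887, - 858.22, - 730, - 182, - 47, 150,  505 , 550]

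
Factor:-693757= - 693757^1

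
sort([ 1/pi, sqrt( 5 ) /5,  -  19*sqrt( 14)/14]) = [-19*sqrt (14)/14, 1/pi , sqrt(5 )/5]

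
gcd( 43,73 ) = 1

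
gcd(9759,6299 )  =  1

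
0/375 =0 = 0.00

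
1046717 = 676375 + 370342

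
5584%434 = 376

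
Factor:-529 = - 23^2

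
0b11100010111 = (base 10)1815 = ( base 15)810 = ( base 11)1400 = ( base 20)4AF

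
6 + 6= 12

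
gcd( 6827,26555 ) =1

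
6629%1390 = 1069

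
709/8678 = 709/8678 =0.08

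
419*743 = 311317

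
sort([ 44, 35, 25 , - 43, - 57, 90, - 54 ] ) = [ - 57, -54, - 43, 25, 35,44,90 ] 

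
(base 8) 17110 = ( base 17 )19e0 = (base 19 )1290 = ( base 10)7752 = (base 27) AH3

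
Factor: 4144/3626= 2^3*7^( - 1 ) = 8/7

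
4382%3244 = 1138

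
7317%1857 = 1746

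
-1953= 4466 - 6419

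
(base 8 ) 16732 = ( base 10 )7642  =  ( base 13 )362B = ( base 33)70j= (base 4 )1313122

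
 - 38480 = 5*( - 7696 )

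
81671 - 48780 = 32891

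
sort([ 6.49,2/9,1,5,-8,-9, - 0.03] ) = [ - 9,  -  8, -0.03,2/9, 1,5,6.49]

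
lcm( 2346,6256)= 18768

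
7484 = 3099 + 4385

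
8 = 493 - 485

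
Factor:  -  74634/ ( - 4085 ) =2^1*3^1*5^( - 1 )*7^1*19^ ( - 1)*43^( - 1 ) * 1777^1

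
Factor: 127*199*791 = 19990943=7^1*113^1*127^1*199^1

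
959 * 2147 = 2058973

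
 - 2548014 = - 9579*266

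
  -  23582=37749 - 61331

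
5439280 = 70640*77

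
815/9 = 815/9 = 90.56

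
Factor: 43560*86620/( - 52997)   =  - 2^5*3^2*5^2*7^(-1)*11^2* 61^1*67^( - 1)*71^1*113^( - 1) = - 3773167200/52997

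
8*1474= 11792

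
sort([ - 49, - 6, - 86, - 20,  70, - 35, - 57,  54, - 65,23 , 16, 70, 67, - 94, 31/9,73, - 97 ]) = [ - 97, - 94,-86, - 65, - 57, - 49,  -  35, - 20, - 6,31/9,16, 23, 54,67, 70,70, 73] 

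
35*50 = 1750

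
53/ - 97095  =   - 1 + 97042/97095 = - 0.00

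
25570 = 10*2557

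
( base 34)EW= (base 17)1cf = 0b111111100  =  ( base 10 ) 508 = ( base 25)k8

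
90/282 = 15/47 =0.32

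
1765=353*5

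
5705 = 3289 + 2416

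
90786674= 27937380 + 62849294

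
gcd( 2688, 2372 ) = 4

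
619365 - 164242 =455123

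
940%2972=940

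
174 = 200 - 26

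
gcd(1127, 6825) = 7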